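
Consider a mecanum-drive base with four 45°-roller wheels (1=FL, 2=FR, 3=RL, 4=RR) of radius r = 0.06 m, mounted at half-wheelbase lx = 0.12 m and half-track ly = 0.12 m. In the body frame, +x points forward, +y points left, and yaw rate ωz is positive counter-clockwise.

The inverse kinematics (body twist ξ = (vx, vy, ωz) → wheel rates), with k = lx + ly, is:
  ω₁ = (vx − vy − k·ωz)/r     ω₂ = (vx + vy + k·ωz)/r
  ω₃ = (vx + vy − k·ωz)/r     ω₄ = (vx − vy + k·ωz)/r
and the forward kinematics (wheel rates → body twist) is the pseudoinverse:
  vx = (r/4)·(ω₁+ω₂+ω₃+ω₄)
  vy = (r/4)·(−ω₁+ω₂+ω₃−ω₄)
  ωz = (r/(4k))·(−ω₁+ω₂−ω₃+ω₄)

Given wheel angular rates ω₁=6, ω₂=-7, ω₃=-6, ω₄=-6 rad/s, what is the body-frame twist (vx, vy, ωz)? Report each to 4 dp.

k = lx + ly = 0.12 + 0.12 = 0.2400
ω₁+ω₂+ω₃+ω₄ = -13.0000  →  vx = (0.06/4)·-13.0000 = -0.1950
−ω₁+ω₂+ω₃−ω₄ = -13.0000  →  vy = (0.06/4)·-13.0000 = -0.1950
−ω₁+ω₂−ω₃+ω₄ = -13.0000  →  ωz = (0.06/0.9600)·-13.0000 = -0.8125

(-0.1950, -0.1950, -0.8125)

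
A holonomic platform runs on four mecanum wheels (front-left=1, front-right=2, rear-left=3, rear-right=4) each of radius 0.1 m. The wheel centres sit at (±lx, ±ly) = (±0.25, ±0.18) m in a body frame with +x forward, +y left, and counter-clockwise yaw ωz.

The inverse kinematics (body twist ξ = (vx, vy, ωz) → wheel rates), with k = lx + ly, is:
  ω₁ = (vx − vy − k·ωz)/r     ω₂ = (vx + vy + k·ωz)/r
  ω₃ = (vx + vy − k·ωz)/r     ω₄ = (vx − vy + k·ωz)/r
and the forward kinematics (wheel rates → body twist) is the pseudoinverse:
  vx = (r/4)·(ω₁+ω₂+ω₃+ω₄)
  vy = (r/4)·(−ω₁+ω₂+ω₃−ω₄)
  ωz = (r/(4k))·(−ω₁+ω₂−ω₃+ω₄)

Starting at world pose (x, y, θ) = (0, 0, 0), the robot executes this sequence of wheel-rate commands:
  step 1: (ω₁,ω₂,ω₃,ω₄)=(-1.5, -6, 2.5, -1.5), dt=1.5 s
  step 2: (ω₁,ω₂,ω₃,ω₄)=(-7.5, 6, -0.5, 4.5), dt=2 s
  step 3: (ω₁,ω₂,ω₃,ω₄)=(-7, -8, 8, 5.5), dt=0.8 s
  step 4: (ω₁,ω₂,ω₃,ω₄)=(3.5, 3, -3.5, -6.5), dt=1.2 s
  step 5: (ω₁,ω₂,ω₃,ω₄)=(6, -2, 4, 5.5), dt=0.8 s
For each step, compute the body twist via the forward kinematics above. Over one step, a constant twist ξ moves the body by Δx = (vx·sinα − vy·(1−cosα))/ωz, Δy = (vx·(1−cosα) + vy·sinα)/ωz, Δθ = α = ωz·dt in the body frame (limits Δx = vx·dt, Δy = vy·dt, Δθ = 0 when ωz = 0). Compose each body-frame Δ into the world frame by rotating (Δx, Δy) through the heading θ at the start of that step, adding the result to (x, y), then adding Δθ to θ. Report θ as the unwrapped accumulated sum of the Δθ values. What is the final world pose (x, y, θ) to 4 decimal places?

step 1: ξ=(vx,vy,ωz)=(-0.1625, -0.0125, -0.4942), dt=1.5 → body Δ=(-0.2287, 0.0692, -0.7413) → world pose (-0.2287, 0.0692, -0.7413)
step 2: ξ=(vx,vy,ωz)=(0.0625, 0.2125, 1.0756), dt=2.0 → body Δ=(-0.2573, 0.2552, 2.1512) → world pose (-0.2461, 0.4312, 1.4099)
step 3: ξ=(vx,vy,ωz)=(-0.0375, 0.0375, -0.2035), dt=0.8 → body Δ=(-0.0274, 0.0323, -0.1628) → world pose (-0.2824, 0.4093, 1.2471)
step 4: ξ=(vx,vy,ωz)=(-0.0875, 0.0625, -0.2035), dt=1.2 → body Δ=(-0.0948, 0.0870, -0.2442) → world pose (-0.3951, 0.3470, 1.0029)
step 5: ξ=(vx,vy,ωz)=(0.3375, -0.2375, -0.3779), dt=0.8 → body Δ=(0.2374, -0.2276, -0.3023) → world pose (-0.0755, 0.4247, 0.7006)

(-0.0755, 0.4247, 0.7006)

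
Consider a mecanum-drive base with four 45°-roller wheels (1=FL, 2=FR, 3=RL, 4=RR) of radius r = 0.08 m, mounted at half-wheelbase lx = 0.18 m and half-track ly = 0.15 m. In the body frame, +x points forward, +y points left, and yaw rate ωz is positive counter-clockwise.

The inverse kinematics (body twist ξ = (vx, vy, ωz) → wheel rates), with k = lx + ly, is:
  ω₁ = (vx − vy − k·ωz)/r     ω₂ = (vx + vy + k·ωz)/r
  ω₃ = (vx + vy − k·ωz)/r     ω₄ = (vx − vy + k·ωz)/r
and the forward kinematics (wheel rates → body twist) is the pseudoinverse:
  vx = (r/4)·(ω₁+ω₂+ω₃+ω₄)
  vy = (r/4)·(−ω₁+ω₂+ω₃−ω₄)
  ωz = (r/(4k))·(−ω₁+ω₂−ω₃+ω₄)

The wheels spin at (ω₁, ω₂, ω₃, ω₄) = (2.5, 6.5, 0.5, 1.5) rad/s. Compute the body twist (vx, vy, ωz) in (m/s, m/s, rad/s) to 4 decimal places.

k = lx + ly = 0.18 + 0.15 = 0.3300
ω₁+ω₂+ω₃+ω₄ = 11.0000  →  vx = (0.08/4)·11.0000 = 0.2200
−ω₁+ω₂+ω₃−ω₄ = 3.0000  →  vy = (0.08/4)·3.0000 = 0.0600
−ω₁+ω₂−ω₃+ω₄ = 5.0000  →  ωz = (0.08/1.3200)·5.0000 = 0.3030

(0.2200, 0.0600, 0.3030)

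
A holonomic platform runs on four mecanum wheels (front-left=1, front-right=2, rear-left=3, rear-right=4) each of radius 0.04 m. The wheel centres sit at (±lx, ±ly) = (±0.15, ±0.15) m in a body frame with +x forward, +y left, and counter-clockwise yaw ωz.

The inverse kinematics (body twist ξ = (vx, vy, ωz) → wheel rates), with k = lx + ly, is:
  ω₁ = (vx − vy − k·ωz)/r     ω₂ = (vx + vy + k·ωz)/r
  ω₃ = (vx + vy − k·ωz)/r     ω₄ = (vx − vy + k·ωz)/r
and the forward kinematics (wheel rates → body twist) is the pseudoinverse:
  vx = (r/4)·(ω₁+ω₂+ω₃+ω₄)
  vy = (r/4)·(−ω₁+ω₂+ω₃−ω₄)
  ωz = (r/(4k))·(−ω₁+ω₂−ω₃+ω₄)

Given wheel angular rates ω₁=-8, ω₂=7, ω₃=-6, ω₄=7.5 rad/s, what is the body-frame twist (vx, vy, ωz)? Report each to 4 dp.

(0.0050, 0.0150, 0.9500)

k = lx + ly = 0.15 + 0.15 = 0.3000
ω₁+ω₂+ω₃+ω₄ = 0.5000  →  vx = (0.04/4)·0.5000 = 0.0050
−ω₁+ω₂+ω₃−ω₄ = 1.5000  →  vy = (0.04/4)·1.5000 = 0.0150
−ω₁+ω₂−ω₃+ω₄ = 28.5000  →  ωz = (0.04/1.2000)·28.5000 = 0.9500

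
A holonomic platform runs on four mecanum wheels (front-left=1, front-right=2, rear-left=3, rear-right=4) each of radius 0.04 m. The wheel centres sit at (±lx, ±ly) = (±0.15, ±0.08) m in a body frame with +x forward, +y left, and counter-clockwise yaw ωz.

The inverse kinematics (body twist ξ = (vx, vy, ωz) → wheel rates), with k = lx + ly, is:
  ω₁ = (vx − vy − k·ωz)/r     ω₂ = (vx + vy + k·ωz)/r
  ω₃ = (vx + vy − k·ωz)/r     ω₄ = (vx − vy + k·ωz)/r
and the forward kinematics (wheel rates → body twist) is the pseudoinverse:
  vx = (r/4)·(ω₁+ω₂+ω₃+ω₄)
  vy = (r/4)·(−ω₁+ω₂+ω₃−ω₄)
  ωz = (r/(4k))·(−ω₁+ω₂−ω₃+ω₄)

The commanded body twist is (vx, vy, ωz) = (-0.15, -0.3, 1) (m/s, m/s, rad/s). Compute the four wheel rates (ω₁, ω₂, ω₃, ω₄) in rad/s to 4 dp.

k = lx + ly = 0.15 + 0.08 = 0.2300;  k·ωz = 0.2300·1 = 0.2300
ω₁ (FL) = (vx − vy − k·ωz)/r = -0.0800/0.04 = -2.0000
ω₂ (FR) = (vx + vy + k·ωz)/r = -0.2200/0.04 = -5.5000
ω₃ (RL) = (vx + vy − k·ωz)/r = -0.6800/0.04 = -17.0000
ω₄ (RR) = (vx − vy + k·ωz)/r = 0.3800/0.04 = 9.5000

(-2.0000, -5.5000, -17.0000, 9.5000)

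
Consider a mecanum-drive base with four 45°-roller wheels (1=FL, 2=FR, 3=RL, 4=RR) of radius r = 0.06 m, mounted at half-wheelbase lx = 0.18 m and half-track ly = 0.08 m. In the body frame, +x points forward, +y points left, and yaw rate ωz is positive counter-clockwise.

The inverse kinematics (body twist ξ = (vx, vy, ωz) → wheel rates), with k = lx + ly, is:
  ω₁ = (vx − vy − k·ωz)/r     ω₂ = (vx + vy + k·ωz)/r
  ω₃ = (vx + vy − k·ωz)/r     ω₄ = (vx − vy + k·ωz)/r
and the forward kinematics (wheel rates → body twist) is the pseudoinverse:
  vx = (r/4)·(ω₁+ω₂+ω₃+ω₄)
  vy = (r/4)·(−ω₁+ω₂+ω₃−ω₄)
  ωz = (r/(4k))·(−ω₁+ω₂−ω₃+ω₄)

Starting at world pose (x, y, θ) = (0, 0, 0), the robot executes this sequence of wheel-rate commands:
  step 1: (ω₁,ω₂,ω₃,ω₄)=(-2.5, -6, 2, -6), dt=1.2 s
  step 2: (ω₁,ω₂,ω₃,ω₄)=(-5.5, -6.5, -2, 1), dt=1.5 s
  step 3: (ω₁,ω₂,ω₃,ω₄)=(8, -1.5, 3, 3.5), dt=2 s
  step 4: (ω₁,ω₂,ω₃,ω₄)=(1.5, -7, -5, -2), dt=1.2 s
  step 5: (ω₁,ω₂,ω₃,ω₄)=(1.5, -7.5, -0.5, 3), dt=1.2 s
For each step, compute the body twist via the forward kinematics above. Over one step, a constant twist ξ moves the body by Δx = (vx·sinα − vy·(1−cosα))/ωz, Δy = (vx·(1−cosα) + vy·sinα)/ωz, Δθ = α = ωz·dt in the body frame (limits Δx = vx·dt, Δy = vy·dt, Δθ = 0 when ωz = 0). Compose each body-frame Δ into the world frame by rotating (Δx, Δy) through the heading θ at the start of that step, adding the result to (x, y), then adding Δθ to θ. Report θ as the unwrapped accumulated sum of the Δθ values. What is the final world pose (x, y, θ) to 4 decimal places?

step 1: ξ=(vx,vy,ωz)=(-0.1875, 0.0675, -0.6635), dt=1.2 → body Δ=(-0.1714, 0.1576, -0.7962) → world pose (-0.1714, 0.1576, -0.7962)
step 2: ξ=(vx,vy,ωz)=(-0.1950, -0.0600, 0.1154), dt=1.5 → body Δ=(-0.2833, -0.1148, 0.1731) → world pose (-0.4516, 0.2798, -0.6231)
step 3: ξ=(vx,vy,ωz)=(0.1950, -0.1500, -0.5192), dt=2.0 → body Δ=(0.1813, -0.4339, -1.0385) → world pose (-0.5575, -0.1783, -1.6615)
step 4: ξ=(vx,vy,ωz)=(-0.1875, -0.1725, -0.3173), dt=1.2 → body Δ=(-0.2585, -0.1597, -0.3808) → world pose (-0.6931, 0.0936, -2.0423)
step 5: ξ=(vx,vy,ωz)=(-0.0525, -0.1875, -0.3173), dt=1.2 → body Δ=(-0.1038, -0.2078, -0.3808) → world pose (-0.8311, 0.2805, -2.4231)

(-0.8311, 0.2805, -2.4231)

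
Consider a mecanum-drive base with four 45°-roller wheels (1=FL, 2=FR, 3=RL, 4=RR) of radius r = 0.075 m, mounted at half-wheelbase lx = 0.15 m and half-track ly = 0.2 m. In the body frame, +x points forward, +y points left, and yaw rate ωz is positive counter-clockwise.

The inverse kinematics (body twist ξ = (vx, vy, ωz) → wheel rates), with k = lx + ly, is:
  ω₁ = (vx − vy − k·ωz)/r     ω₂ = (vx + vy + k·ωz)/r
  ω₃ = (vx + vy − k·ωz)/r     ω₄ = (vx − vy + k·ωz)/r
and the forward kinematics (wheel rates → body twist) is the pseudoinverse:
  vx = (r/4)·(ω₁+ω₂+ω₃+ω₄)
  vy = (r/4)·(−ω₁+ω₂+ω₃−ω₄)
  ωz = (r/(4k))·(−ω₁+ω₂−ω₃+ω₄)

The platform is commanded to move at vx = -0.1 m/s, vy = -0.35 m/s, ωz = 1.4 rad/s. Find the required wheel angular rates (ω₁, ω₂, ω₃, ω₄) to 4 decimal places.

k = lx + ly = 0.15 + 0.2 = 0.3500;  k·ωz = 0.3500·1.4 = 0.4900
ω₁ (FL) = (vx − vy − k·ωz)/r = -0.2400/0.075 = -3.2000
ω₂ (FR) = (vx + vy + k·ωz)/r = 0.0400/0.075 = 0.5333
ω₃ (RL) = (vx + vy − k·ωz)/r = -0.9400/0.075 = -12.5333
ω₄ (RR) = (vx − vy + k·ωz)/r = 0.7400/0.075 = 9.8667

(-3.2000, 0.5333, -12.5333, 9.8667)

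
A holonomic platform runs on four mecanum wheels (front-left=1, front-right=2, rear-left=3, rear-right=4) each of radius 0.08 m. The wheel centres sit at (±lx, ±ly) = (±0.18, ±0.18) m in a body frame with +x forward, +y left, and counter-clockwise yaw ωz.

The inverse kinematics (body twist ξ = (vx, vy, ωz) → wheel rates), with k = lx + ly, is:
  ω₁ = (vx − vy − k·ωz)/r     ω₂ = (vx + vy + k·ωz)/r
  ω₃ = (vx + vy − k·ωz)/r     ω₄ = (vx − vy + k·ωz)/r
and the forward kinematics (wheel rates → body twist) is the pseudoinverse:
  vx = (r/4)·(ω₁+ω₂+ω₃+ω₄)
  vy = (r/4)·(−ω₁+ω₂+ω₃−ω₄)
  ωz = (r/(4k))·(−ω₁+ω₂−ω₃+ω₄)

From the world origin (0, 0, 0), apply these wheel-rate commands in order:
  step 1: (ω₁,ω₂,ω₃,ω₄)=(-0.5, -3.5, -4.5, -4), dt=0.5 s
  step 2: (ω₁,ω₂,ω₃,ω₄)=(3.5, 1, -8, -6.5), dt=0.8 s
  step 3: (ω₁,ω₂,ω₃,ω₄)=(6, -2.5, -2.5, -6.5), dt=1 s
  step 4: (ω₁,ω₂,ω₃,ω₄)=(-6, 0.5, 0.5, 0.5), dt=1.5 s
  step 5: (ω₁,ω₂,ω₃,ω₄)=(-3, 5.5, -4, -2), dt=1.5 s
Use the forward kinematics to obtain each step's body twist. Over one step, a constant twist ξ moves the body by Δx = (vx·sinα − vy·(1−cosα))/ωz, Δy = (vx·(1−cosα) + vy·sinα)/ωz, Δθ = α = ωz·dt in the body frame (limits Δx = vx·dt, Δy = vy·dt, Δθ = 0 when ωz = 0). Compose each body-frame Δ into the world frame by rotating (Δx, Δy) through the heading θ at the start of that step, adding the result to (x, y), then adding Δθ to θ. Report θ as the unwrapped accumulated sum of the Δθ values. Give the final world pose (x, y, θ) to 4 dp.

step 1: ξ=(vx,vy,ωz)=(-0.2500, -0.0700, -0.1389), dt=0.5 → body Δ=(-0.1261, -0.0306, -0.0694) → world pose (-0.1261, -0.0306, -0.0694)
step 2: ξ=(vx,vy,ωz)=(-0.2000, -0.0800, -0.0556), dt=0.8 → body Δ=(-0.1614, -0.0604, -0.0444) → world pose (-0.2913, -0.0797, -0.1139)
step 3: ξ=(vx,vy,ωz)=(-0.1100, -0.0900, -0.6944), dt=1.0 → body Δ=(-0.1314, -0.0463, -0.6944) → world pose (-0.4271, -0.1107, -0.8083)
step 4: ξ=(vx,vy,ωz)=(-0.0900, 0.1300, 0.3611), dt=1.5 → body Δ=(-0.1800, 0.1499, 0.5417) → world pose (-0.4430, 0.1230, -0.2667)
step 5: ξ=(vx,vy,ωz)=(-0.0700, 0.1300, 0.5833), dt=1.5 → body Δ=(-0.1721, 0.1280, 0.8750) → world pose (-0.5753, 0.2918, 0.6083)

(-0.5753, 0.2918, 0.6083)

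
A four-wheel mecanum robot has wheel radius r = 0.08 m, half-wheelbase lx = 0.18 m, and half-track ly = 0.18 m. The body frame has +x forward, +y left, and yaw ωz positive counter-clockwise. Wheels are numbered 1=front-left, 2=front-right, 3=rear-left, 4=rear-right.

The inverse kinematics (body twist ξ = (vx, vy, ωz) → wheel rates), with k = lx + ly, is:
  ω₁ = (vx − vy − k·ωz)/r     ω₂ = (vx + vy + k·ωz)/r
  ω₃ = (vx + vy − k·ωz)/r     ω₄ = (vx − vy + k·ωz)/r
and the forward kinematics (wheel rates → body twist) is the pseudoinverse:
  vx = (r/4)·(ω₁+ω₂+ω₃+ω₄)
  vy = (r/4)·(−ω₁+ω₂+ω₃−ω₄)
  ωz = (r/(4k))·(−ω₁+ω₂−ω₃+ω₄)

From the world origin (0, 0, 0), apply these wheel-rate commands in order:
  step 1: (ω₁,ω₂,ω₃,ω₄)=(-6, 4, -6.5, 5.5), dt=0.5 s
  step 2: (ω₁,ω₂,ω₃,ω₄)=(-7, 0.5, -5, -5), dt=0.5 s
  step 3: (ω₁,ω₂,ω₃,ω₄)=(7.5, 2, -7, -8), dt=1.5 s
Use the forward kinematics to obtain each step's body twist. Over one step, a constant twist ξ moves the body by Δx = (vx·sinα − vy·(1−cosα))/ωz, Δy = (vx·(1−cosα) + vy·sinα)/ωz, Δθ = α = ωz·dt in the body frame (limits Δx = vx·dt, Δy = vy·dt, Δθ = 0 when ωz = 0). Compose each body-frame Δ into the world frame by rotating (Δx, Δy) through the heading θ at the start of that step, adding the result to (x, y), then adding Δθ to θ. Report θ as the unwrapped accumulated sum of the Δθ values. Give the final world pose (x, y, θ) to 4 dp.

step 1: ξ=(vx,vy,ωz)=(-0.0600, -0.0400, 1.2222), dt=0.5 → body Δ=(-0.0222, -0.0277, 0.6111) → world pose (-0.0222, -0.0277, 0.6111)
step 2: ξ=(vx,vy,ωz)=(-0.3300, 0.1500, 0.4167), dt=0.5 → body Δ=(-0.1716, 0.0573, 0.2083) → world pose (-0.1957, -0.0792, 0.8194)
step 3: ξ=(vx,vy,ωz)=(-0.1100, -0.0900, -0.3611), dt=1.5 → body Δ=(-0.1927, -0.0849, -0.5417) → world pose (-0.2652, -0.2779, 0.2778)

(-0.2652, -0.2779, 0.2778)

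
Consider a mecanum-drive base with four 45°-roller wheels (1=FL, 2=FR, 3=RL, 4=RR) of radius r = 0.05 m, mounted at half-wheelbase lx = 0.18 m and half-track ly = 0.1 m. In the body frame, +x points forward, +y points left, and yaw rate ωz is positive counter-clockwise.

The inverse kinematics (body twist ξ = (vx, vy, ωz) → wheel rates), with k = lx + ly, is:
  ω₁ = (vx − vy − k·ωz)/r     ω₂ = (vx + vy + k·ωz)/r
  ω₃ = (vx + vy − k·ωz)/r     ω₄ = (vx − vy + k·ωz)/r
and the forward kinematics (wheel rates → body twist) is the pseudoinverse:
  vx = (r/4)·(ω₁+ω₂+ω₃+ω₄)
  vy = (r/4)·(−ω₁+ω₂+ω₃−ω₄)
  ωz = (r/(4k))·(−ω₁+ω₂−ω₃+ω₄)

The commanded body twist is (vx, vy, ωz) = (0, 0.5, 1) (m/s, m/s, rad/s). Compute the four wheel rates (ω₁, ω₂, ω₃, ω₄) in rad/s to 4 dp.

(-15.6000, 15.6000, 4.4000, -4.4000)

k = lx + ly = 0.18 + 0.1 = 0.2800;  k·ωz = 0.2800·1 = 0.2800
ω₁ (FL) = (vx − vy − k·ωz)/r = -0.7800/0.05 = -15.6000
ω₂ (FR) = (vx + vy + k·ωz)/r = 0.7800/0.05 = 15.6000
ω₃ (RL) = (vx + vy − k·ωz)/r = 0.2200/0.05 = 4.4000
ω₄ (RR) = (vx − vy + k·ωz)/r = -0.2200/0.05 = -4.4000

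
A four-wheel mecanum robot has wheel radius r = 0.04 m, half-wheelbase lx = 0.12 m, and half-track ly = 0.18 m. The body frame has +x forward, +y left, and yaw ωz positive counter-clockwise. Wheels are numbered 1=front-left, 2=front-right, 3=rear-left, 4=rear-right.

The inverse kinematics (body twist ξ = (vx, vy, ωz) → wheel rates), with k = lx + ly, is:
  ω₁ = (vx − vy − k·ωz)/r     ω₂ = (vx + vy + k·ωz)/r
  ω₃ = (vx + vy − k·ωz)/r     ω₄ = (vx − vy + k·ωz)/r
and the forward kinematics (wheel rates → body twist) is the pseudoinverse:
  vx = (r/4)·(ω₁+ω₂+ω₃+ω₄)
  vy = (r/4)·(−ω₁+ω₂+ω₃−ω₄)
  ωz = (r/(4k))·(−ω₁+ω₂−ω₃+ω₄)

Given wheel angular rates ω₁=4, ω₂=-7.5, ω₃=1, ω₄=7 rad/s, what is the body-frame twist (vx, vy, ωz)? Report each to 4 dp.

k = lx + ly = 0.12 + 0.18 = 0.3000
ω₁+ω₂+ω₃+ω₄ = 4.5000  →  vx = (0.04/4)·4.5000 = 0.0450
−ω₁+ω₂+ω₃−ω₄ = -17.5000  →  vy = (0.04/4)·-17.5000 = -0.1750
−ω₁+ω₂−ω₃+ω₄ = -5.5000  →  ωz = (0.04/1.2000)·-5.5000 = -0.1833

(0.0450, -0.1750, -0.1833)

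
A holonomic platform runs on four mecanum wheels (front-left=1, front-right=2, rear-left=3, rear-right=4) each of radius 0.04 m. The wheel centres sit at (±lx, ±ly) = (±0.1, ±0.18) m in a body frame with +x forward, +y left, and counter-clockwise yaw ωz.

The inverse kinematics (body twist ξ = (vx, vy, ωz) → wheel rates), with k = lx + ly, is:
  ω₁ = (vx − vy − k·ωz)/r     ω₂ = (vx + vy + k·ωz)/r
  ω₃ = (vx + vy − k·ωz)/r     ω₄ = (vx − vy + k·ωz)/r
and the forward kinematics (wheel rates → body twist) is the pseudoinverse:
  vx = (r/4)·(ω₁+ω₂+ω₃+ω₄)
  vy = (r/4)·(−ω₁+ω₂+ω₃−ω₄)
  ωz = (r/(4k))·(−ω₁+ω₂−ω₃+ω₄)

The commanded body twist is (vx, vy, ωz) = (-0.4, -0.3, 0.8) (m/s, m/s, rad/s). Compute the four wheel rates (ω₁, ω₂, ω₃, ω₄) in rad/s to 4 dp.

k = lx + ly = 0.1 + 0.18 = 0.2800;  k·ωz = 0.2800·0.8 = 0.2240
ω₁ (FL) = (vx − vy − k·ωz)/r = -0.3240/0.04 = -8.1000
ω₂ (FR) = (vx + vy + k·ωz)/r = -0.4760/0.04 = -11.9000
ω₃ (RL) = (vx + vy − k·ωz)/r = -0.9240/0.04 = -23.1000
ω₄ (RR) = (vx − vy + k·ωz)/r = 0.1240/0.04 = 3.1000

(-8.1000, -11.9000, -23.1000, 3.1000)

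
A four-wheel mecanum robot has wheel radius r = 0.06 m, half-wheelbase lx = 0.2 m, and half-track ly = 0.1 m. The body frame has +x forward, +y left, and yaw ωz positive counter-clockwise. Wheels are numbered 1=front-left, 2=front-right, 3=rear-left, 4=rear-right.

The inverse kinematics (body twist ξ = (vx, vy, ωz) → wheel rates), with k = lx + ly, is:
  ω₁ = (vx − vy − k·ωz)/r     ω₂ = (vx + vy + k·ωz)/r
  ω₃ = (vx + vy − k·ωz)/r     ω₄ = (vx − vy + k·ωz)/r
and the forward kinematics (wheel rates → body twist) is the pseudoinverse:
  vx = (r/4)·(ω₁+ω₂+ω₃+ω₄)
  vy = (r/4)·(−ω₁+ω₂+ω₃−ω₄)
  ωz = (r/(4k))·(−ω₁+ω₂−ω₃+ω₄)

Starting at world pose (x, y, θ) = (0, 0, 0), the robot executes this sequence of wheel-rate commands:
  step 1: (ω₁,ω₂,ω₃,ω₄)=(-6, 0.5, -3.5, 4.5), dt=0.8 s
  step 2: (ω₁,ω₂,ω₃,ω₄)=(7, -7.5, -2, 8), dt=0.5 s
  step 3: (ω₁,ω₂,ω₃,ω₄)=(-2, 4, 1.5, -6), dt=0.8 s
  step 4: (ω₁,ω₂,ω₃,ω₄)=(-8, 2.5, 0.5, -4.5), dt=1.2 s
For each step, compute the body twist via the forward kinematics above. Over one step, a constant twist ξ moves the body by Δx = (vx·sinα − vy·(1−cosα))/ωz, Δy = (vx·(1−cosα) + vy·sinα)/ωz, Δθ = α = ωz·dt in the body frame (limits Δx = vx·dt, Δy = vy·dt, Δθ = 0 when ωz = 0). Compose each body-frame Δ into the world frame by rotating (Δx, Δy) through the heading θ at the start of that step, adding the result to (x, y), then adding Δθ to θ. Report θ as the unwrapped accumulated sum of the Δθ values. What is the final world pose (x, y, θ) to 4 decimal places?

(-0.3077, 0.1046, 0.7375)

step 1: ξ=(vx,vy,ωz)=(-0.0675, -0.0225, 0.7250), dt=0.8 → body Δ=(-0.0459, -0.0322, 0.5800) → world pose (-0.0459, -0.0322, 0.5800)
step 2: ξ=(vx,vy,ωz)=(0.0825, -0.3675, -0.2250), dt=0.5 → body Δ=(0.0308, -0.1857, -0.1125) → world pose (0.0816, -0.1706, 0.4675)
step 3: ξ=(vx,vy,ωz)=(-0.0375, 0.2025, -0.0750), dt=0.8 → body Δ=(-0.0251, 0.1628, -0.0600) → world pose (-0.0142, -0.0366, 0.4075)
step 4: ξ=(vx,vy,ωz)=(-0.1425, 0.2325, 0.2750), dt=1.2 → body Δ=(-0.2135, 0.2460, 0.3300) → world pose (-0.3077, 0.1046, 0.7375)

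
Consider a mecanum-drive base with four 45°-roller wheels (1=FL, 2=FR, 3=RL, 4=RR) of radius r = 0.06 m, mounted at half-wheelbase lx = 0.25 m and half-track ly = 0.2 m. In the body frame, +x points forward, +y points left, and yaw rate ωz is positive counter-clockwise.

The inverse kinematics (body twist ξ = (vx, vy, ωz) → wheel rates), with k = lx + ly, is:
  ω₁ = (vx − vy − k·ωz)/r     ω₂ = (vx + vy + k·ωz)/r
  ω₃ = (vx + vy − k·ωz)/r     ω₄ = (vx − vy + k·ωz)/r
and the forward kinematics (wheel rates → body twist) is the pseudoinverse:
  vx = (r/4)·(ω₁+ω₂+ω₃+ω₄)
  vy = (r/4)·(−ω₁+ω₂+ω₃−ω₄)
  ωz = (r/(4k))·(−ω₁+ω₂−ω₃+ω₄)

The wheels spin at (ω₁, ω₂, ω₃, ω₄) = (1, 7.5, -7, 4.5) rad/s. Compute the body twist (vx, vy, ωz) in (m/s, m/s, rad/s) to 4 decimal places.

(0.0900, -0.0750, 0.6000)

k = lx + ly = 0.25 + 0.2 = 0.4500
ω₁+ω₂+ω₃+ω₄ = 6.0000  →  vx = (0.06/4)·6.0000 = 0.0900
−ω₁+ω₂+ω₃−ω₄ = -5.0000  →  vy = (0.06/4)·-5.0000 = -0.0750
−ω₁+ω₂−ω₃+ω₄ = 18.0000  →  ωz = (0.06/1.8000)·18.0000 = 0.6000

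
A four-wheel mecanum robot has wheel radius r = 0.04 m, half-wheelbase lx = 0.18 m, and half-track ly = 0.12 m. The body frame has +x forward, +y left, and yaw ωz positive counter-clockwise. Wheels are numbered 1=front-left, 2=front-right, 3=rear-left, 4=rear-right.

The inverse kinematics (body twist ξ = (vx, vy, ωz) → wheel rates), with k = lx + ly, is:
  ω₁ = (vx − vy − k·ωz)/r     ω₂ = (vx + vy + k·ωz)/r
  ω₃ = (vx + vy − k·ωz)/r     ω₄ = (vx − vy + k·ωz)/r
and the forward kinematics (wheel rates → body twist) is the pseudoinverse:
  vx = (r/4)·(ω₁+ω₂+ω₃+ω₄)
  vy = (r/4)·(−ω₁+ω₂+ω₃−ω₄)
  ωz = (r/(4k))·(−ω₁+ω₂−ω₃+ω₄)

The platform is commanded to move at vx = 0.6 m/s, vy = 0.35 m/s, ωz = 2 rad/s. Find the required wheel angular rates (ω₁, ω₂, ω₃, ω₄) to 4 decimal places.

(-8.7500, 38.7500, 8.7500, 21.2500)

k = lx + ly = 0.18 + 0.12 = 0.3000;  k·ωz = 0.3000·2 = 0.6000
ω₁ (FL) = (vx − vy − k·ωz)/r = -0.3500/0.04 = -8.7500
ω₂ (FR) = (vx + vy + k·ωz)/r = 1.5500/0.04 = 38.7500
ω₃ (RL) = (vx + vy − k·ωz)/r = 0.3500/0.04 = 8.7500
ω₄ (RR) = (vx − vy + k·ωz)/r = 0.8500/0.04 = 21.2500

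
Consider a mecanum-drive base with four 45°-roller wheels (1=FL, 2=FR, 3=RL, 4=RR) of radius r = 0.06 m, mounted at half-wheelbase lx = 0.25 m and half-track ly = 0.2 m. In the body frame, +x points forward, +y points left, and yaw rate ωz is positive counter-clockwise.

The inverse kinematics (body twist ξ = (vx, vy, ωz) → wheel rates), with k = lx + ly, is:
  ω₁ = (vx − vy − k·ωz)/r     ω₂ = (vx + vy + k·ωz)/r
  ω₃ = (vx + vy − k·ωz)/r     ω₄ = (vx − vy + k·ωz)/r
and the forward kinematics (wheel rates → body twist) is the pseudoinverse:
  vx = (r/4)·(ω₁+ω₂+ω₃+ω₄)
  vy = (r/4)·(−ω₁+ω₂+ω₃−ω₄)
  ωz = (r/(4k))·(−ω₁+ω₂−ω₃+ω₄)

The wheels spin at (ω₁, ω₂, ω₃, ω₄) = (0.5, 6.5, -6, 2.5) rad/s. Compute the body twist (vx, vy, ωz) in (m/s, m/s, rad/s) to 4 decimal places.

k = lx + ly = 0.25 + 0.2 = 0.4500
ω₁+ω₂+ω₃+ω₄ = 3.5000  →  vx = (0.06/4)·3.5000 = 0.0525
−ω₁+ω₂+ω₃−ω₄ = -2.5000  →  vy = (0.06/4)·-2.5000 = -0.0375
−ω₁+ω₂−ω₃+ω₄ = 14.5000  →  ωz = (0.06/1.8000)·14.5000 = 0.4833

(0.0525, -0.0375, 0.4833)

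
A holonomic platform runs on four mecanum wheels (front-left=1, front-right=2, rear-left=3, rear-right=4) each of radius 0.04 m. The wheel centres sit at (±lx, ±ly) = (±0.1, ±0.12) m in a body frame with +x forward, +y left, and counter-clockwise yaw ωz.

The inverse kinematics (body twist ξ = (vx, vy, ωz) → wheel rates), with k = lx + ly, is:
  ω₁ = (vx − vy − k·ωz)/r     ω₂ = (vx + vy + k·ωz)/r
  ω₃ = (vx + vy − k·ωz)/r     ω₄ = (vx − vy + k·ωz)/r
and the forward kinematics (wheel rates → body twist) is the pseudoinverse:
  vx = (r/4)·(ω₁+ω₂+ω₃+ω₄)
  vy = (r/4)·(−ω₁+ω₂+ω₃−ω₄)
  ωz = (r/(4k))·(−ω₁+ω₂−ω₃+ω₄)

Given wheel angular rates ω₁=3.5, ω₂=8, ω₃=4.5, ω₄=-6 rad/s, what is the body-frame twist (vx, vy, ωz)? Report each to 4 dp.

(0.1000, 0.1500, -0.2727)

k = lx + ly = 0.1 + 0.12 = 0.2200
ω₁+ω₂+ω₃+ω₄ = 10.0000  →  vx = (0.04/4)·10.0000 = 0.1000
−ω₁+ω₂+ω₃−ω₄ = 15.0000  →  vy = (0.04/4)·15.0000 = 0.1500
−ω₁+ω₂−ω₃+ω₄ = -6.0000  →  ωz = (0.04/0.8800)·-6.0000 = -0.2727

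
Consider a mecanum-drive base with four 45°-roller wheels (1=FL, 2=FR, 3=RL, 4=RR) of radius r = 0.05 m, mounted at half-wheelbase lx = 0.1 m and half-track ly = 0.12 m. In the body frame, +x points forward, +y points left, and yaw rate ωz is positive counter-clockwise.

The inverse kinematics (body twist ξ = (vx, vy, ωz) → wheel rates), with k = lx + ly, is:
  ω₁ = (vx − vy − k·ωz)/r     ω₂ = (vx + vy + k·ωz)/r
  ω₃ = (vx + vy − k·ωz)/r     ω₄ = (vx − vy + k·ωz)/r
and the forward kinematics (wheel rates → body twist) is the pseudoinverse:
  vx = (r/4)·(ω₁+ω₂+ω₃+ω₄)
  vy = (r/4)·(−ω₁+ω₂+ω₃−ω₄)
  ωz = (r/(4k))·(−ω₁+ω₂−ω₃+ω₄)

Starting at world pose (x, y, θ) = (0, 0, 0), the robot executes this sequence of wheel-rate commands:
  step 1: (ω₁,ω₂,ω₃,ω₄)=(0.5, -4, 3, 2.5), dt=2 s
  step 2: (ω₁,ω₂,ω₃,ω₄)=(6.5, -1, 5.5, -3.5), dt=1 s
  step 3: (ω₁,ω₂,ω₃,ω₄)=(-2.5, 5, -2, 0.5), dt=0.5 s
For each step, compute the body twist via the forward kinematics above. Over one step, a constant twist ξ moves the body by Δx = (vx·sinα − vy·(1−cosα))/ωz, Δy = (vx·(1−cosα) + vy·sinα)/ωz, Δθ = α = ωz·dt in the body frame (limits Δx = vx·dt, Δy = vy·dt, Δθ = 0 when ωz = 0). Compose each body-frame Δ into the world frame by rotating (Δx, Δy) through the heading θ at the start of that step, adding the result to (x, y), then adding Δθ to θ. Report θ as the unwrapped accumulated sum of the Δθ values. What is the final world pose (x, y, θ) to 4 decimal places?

(0.1130, -0.1768, -1.2216)

step 1: ξ=(vx,vy,ωz)=(0.0250, -0.0500, -0.2841), dt=2.0 → body Δ=(0.0197, -0.1085, -0.5682) → world pose (0.0197, -0.1085, -0.5682)
step 2: ξ=(vx,vy,ωz)=(0.0938, 0.0188, -0.9375), dt=1.0 → body Δ=(0.0888, -0.0247, -0.9375) → world pose (0.0812, -0.1771, -1.5057)
step 3: ξ=(vx,vy,ωz)=(0.0125, 0.0625, 0.5682), dt=0.5 → body Δ=(0.0018, 0.0317, 0.2841) → world pose (0.1130, -0.1768, -1.2216)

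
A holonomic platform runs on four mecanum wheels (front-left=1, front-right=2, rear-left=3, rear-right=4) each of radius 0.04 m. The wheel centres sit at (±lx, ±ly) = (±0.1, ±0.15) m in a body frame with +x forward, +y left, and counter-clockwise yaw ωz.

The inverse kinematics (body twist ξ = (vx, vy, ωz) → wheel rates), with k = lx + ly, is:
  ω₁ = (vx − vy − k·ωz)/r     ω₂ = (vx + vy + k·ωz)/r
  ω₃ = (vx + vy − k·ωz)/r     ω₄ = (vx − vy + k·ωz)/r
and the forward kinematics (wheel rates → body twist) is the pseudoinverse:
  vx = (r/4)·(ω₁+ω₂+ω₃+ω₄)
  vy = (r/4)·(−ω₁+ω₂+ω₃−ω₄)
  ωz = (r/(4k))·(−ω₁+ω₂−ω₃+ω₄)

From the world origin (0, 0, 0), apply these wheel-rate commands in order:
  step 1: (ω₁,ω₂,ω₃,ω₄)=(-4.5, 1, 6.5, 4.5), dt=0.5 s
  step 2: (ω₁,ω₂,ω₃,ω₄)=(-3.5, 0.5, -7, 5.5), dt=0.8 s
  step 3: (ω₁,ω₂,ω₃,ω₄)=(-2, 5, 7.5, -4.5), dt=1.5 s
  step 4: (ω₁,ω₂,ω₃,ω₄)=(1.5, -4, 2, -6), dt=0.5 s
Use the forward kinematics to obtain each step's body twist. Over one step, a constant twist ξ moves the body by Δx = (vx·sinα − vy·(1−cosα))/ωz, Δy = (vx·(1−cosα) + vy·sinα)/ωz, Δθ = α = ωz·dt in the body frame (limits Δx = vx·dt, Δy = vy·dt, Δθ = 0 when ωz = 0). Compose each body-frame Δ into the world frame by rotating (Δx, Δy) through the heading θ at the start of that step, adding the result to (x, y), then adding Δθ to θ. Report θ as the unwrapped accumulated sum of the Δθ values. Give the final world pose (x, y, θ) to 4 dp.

(-0.0516, 0.2654, 0.0280)

step 1: ξ=(vx,vy,ωz)=(0.0750, 0.0750, 0.1400), dt=0.5 → body Δ=(0.0362, 0.0388, 0.0700) → world pose (0.0362, 0.0388, 0.0700)
step 2: ξ=(vx,vy,ωz)=(-0.0450, -0.0850, 0.6600), dt=0.8 → body Δ=(-0.0168, -0.0742, 0.5280) → world pose (0.0246, -0.0364, 0.5980)
step 3: ξ=(vx,vy,ωz)=(0.0600, 0.1900, -0.2000), dt=1.5 → body Δ=(0.1311, 0.2673, -0.3000) → world pose (-0.0176, 0.2584, 0.2980)
step 4: ξ=(vx,vy,ωz)=(-0.0650, 0.0250, -0.5400), dt=0.5 → body Δ=(-0.0304, 0.0167, -0.2700) → world pose (-0.0516, 0.2654, 0.0280)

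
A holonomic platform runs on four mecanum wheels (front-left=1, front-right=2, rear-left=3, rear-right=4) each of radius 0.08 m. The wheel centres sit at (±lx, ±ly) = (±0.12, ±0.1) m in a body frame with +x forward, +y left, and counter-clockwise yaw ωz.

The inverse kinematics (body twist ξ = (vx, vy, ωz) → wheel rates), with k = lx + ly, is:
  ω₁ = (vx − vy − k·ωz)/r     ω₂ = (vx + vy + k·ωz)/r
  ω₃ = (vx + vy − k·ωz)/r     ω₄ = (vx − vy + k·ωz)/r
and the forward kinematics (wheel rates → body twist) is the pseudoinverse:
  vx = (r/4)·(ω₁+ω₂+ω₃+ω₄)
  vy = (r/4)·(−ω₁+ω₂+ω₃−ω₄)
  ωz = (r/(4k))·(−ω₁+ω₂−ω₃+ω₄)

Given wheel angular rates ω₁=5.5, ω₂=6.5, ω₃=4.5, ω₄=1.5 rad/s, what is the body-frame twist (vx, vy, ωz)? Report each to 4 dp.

k = lx + ly = 0.12 + 0.1 = 0.2200
ω₁+ω₂+ω₃+ω₄ = 18.0000  →  vx = (0.08/4)·18.0000 = 0.3600
−ω₁+ω₂+ω₃−ω₄ = 4.0000  →  vy = (0.08/4)·4.0000 = 0.0800
−ω₁+ω₂−ω₃+ω₄ = -2.0000  →  ωz = (0.08/0.8800)·-2.0000 = -0.1818

(0.3600, 0.0800, -0.1818)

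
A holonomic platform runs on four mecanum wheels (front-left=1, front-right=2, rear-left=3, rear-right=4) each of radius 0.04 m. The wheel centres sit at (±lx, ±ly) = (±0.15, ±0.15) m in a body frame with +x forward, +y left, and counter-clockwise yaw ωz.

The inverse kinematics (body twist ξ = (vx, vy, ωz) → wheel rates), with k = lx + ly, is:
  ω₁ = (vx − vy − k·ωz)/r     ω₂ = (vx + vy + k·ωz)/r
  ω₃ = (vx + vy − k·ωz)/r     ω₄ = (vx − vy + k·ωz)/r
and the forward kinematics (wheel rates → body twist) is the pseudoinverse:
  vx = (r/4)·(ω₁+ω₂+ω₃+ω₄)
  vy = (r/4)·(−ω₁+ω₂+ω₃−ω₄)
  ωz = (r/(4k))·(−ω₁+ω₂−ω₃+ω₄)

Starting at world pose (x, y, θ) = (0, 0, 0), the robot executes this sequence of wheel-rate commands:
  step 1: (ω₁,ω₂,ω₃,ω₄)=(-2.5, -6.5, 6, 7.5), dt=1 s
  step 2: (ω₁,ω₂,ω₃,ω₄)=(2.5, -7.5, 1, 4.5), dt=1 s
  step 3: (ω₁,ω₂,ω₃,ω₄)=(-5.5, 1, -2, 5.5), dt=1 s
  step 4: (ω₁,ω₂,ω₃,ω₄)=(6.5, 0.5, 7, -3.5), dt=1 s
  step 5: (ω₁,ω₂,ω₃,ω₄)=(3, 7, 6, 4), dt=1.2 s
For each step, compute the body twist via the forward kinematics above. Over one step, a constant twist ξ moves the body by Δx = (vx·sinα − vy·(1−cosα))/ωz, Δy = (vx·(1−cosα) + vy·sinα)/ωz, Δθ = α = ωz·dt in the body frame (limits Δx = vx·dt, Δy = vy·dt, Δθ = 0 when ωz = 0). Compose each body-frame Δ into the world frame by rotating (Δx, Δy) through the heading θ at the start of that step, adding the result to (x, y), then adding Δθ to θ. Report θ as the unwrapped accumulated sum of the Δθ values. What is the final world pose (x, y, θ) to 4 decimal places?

(0.3694, -0.1793, -0.3033)

step 1: ξ=(vx,vy,ωz)=(0.0450, -0.0550, -0.0833), dt=1.0 → body Δ=(0.0427, -0.0568, -0.0833) → world pose (0.0427, -0.0568, -0.0833)
step 2: ξ=(vx,vy,ωz)=(0.0050, -0.1350, -0.2167), dt=1.0 → body Δ=(-0.0096, -0.1345, -0.2167) → world pose (0.0219, -0.1900, -0.3000)
step 3: ξ=(vx,vy,ωz)=(-0.0100, -0.0100, 0.4667), dt=1.0 → body Δ=(-0.0073, -0.0119, 0.4667) → world pose (0.0113, -0.1993, 0.1667)
step 4: ξ=(vx,vy,ωz)=(0.1050, 0.0450, -0.5500), dt=1.0 → body Δ=(0.1119, 0.0146, -0.5500) → world pose (0.1192, -0.1663, -0.3833)
step 5: ξ=(vx,vy,ωz)=(0.2000, 0.0600, 0.0667), dt=1.2 → body Δ=(0.2369, 0.0815, 0.0800) → world pose (0.3694, -0.1793, -0.3033)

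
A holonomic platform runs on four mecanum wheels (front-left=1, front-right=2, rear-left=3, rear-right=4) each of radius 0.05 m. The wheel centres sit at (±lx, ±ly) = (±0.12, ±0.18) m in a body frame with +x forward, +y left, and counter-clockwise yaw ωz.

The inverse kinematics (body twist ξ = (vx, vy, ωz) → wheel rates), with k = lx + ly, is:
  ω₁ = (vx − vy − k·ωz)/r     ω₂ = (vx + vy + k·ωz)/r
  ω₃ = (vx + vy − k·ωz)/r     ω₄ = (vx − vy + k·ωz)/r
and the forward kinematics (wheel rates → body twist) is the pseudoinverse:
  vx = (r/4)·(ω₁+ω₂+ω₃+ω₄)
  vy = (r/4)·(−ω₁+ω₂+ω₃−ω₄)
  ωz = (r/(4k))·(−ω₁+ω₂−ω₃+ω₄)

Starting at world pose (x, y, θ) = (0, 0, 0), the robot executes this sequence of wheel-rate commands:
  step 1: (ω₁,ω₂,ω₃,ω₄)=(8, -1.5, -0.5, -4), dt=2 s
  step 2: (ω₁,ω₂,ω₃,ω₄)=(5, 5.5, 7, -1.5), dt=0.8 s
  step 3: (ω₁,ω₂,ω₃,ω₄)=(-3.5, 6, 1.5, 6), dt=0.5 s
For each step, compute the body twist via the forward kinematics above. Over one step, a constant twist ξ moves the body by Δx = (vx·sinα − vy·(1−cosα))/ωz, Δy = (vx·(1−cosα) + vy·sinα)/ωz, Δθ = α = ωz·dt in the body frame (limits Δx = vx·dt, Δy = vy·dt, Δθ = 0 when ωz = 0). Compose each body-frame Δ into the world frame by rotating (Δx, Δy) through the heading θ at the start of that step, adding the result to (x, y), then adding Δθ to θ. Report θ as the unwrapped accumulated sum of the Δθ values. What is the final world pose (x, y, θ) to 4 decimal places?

(0.1580, -0.3124, -1.0583)

step 1: ξ=(vx,vy,ωz)=(0.0250, -0.0750, -0.5417), dt=2.0 → body Δ=(-0.0328, -0.1469, -1.0833) → world pose (-0.0328, -0.1469, -1.0833)
step 2: ξ=(vx,vy,ωz)=(0.2000, 0.1125, -0.3333), dt=0.8 → body Δ=(0.1700, 0.0677, -0.2667) → world pose (0.1067, -0.2654, -1.3500)
step 3: ξ=(vx,vy,ωz)=(0.1250, 0.0625, 0.5833), dt=0.5 → body Δ=(0.0571, 0.0399, 0.2917) → world pose (0.1580, -0.3124, -1.0583)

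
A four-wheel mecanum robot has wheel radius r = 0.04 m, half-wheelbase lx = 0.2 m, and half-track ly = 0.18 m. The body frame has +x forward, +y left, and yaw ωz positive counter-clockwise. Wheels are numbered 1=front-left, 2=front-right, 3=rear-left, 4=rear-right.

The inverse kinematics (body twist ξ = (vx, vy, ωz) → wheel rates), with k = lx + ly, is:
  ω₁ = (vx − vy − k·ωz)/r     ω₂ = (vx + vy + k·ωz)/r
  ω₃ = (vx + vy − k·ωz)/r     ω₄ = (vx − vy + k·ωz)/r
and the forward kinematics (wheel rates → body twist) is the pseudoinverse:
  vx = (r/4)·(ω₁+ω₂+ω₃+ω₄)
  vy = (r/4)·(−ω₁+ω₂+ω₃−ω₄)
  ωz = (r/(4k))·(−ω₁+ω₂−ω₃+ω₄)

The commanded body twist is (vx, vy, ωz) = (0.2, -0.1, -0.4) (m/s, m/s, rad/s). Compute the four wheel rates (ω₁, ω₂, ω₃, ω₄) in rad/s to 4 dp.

(11.3000, -1.3000, 6.3000, 3.7000)

k = lx + ly = 0.2 + 0.18 = 0.3800;  k·ωz = 0.3800·-0.4 = -0.1520
ω₁ (FL) = (vx − vy − k·ωz)/r = 0.4520/0.04 = 11.3000
ω₂ (FR) = (vx + vy + k·ωz)/r = -0.0520/0.04 = -1.3000
ω₃ (RL) = (vx + vy − k·ωz)/r = 0.2520/0.04 = 6.3000
ω₄ (RR) = (vx − vy + k·ωz)/r = 0.1480/0.04 = 3.7000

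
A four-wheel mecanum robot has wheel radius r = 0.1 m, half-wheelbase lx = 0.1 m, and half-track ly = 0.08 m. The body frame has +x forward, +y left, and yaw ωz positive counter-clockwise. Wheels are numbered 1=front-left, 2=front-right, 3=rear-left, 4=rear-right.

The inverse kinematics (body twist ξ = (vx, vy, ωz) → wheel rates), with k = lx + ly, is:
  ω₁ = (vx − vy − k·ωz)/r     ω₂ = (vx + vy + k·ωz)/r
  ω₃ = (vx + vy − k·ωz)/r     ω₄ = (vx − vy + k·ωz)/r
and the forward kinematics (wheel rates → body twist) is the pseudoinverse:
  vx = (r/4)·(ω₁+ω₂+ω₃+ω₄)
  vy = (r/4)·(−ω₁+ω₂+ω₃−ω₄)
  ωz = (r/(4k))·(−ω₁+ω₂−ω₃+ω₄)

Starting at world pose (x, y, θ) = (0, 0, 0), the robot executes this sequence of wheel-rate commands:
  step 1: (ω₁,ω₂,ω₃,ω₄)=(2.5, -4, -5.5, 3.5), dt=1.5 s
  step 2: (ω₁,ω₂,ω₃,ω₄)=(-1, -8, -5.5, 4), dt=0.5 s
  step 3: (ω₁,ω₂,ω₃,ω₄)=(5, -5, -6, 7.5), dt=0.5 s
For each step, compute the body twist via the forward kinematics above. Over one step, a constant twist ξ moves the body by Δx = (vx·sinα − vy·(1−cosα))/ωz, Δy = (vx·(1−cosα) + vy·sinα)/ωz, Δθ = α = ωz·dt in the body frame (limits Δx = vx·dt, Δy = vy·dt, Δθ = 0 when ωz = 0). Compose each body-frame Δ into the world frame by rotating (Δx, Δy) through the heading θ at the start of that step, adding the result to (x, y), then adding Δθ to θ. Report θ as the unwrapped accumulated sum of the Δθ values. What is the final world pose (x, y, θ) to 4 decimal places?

(0.2588, -1.0198, 0.9375)

step 1: ξ=(vx,vy,ωz)=(-0.0875, -0.3875, 0.3472), dt=1.5 → body Δ=(0.0226, -0.5887, 0.5208) → world pose (0.0226, -0.5887, 0.5208)
step 2: ξ=(vx,vy,ωz)=(-0.2625, -0.4125, 0.3472), dt=0.5 → body Δ=(-0.1127, -0.2166, 0.1736) → world pose (0.0326, -0.8327, 0.6944)
step 3: ξ=(vx,vy,ωz)=(0.0375, -0.5875, 0.4861), dt=0.5 → body Δ=(0.0541, -0.2886, 0.2431) → world pose (0.2588, -1.0198, 0.9375)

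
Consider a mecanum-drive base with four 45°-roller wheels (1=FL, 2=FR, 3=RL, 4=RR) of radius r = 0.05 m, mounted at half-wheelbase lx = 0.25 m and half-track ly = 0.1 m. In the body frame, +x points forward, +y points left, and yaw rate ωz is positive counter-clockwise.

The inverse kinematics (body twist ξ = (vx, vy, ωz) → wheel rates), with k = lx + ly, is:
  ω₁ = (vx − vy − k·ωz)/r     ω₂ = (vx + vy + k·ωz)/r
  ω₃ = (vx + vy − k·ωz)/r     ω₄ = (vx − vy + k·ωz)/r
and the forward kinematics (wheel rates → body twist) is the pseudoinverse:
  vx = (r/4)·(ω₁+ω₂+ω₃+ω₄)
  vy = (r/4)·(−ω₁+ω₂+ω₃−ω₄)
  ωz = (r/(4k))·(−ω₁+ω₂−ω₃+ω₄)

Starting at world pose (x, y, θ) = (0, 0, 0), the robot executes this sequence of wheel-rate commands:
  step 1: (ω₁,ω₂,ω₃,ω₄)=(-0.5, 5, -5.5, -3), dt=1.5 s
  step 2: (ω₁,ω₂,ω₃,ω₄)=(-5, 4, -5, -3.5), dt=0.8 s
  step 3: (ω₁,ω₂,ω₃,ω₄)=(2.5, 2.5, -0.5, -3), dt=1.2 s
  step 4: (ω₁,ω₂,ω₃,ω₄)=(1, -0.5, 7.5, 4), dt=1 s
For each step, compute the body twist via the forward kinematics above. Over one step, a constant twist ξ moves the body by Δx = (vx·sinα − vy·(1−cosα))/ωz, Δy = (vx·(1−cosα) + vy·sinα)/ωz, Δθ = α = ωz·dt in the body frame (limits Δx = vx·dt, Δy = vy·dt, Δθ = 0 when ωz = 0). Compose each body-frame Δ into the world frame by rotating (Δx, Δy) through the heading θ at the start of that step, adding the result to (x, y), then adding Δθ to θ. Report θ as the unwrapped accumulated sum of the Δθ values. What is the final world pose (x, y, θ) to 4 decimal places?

step 1: ξ=(vx,vy,ωz)=(-0.0500, 0.0375, 0.2857), dt=1.5 → body Δ=(-0.0846, 0.0387, 0.4286) → world pose (-0.0846, 0.0387, 0.4286)
step 2: ξ=(vx,vy,ωz)=(-0.1187, 0.0938, 0.3750), dt=0.8 → body Δ=(-0.1047, 0.0597, 0.3000) → world pose (-0.2047, 0.0495, 0.7286)
step 3: ξ=(vx,vy,ωz)=(0.0187, 0.0313, -0.0893), dt=1.2 → body Δ=(0.0245, 0.0362, -0.1071) → world pose (-0.2106, 0.0928, 0.6214)
step 4: ξ=(vx,vy,ωz)=(0.1500, 0.0250, -0.1786), dt=1.0 → body Δ=(0.1514, 0.0115, -0.1786) → world pose (-0.0941, 0.1904, 0.4429)

(-0.0941, 0.1904, 0.4429)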